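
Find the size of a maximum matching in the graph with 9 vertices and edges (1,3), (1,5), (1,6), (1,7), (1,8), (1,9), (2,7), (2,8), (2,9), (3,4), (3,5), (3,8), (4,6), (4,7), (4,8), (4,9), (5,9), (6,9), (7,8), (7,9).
4 (matching: (1,3), (2,7), (4,8), (6,9); upper bound floor(n/2) = floor(9/2) = 4)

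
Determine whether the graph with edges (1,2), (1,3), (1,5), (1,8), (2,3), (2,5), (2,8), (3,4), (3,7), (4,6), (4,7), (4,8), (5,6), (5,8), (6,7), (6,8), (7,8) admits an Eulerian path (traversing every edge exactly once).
Yes — and in fact it has an Eulerian circuit (the graph is connected and all 8 vertices have even degree)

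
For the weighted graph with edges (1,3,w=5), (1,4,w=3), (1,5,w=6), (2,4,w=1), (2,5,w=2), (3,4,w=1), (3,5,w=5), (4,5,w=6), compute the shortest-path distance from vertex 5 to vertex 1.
6 (path: 5 -> 1; weights 6 = 6)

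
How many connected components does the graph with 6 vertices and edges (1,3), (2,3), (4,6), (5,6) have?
2 (components: {1, 2, 3}, {4, 5, 6})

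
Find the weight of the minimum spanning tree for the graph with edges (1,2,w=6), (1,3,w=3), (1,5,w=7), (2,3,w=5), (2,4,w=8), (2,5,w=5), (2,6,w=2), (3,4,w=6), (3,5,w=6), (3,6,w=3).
19 (MST edges: (1,3,w=3), (2,5,w=5), (2,6,w=2), (3,4,w=6), (3,6,w=3); sum of weights 3 + 5 + 2 + 6 + 3 = 19)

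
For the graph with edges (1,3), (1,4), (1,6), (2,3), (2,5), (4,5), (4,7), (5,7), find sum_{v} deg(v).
16 (handshake: sum of degrees = 2|E| = 2 x 8 = 16)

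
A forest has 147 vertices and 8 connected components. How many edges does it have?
139 (Each of the 8 component trees on V_i vertices has V_i - 1 edges; summing gives V - C = 147 - 8 = 139)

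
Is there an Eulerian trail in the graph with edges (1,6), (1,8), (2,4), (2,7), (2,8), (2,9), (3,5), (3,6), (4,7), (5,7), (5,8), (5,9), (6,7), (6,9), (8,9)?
Yes — and in fact it has an Eulerian circuit (the graph is connected and all 9 vertices have even degree)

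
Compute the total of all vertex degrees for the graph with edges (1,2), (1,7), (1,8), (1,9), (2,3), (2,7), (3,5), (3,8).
16 (handshake: sum of degrees = 2|E| = 2 x 8 = 16)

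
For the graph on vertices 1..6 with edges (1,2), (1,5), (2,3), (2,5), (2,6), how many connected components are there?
2 (components: {1, 2, 3, 5, 6}, {4})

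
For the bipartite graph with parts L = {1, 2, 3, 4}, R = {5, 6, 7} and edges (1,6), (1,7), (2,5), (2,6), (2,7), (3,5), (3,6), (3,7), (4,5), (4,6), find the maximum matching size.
3 (matching: (1,7), (2,6), (3,5); upper bound min(|L|,|R|) = min(4,3) = 3)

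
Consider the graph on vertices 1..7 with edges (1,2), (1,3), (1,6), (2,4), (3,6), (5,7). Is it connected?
No, it has 2 components: {1, 2, 3, 4, 6}, {5, 7}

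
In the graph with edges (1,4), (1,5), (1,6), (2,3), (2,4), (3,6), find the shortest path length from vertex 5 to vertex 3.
3 (path: 5 -> 1 -> 6 -> 3, 3 edges)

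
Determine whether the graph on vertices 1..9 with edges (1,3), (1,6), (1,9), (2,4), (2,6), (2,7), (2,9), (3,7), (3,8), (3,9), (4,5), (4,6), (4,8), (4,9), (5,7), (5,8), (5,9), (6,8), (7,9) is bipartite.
No (odd cycle of length 3: 3 -> 1 -> 9 -> 3)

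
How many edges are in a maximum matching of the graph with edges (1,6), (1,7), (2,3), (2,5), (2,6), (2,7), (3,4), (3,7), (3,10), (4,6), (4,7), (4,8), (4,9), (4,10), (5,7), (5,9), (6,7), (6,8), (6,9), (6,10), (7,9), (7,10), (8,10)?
5 (matching: (1,6), (2,5), (3,10), (4,8), (7,9); upper bound floor(n/2) = floor(10/2) = 5)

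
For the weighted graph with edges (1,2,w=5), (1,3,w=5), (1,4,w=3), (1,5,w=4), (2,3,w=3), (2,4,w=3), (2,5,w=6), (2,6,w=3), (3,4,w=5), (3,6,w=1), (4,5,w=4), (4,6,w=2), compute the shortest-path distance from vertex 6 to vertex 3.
1 (path: 6 -> 3; weights 1 = 1)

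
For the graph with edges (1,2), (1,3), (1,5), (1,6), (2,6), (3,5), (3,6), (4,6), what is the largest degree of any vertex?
4 (attained at vertices 1, 6)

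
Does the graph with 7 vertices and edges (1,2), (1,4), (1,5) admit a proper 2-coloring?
Yes. Partition: {1, 3, 6, 7}, {2, 4, 5}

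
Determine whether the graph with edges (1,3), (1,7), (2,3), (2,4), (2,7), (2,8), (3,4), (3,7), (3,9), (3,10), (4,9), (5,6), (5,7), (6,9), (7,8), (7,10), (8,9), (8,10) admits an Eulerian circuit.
No (2 vertices have odd degree: {4, 10}; Eulerian circuit requires 0)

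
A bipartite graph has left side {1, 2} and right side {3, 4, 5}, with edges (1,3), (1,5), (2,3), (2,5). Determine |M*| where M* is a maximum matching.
2 (matching: (1,5), (2,3); upper bound min(|L|,|R|) = min(2,3) = 2)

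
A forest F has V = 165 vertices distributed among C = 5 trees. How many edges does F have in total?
160 (Each of the 5 component trees on V_i vertices has V_i - 1 edges; summing gives V - C = 165 - 5 = 160)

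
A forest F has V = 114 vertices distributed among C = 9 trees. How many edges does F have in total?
105 (Each of the 9 component trees on V_i vertices has V_i - 1 edges; summing gives V - C = 114 - 9 = 105)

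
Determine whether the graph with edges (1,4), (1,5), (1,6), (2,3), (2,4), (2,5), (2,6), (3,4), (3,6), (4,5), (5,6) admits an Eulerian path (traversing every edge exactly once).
Yes (the graph is connected and exactly 2 vertices have odd degree: {1, 3}; any Eulerian path must start and end at those)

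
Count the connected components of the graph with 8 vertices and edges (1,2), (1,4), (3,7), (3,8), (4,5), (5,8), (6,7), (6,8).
1 (components: {1, 2, 3, 4, 5, 6, 7, 8})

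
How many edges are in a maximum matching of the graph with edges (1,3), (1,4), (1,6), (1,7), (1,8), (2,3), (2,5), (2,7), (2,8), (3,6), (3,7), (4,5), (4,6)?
4 (matching: (1,8), (2,5), (3,7), (4,6); upper bound floor(n/2) = floor(8/2) = 4)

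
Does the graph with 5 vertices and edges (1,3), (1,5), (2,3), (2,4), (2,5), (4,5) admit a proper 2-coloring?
No (odd cycle of length 3: 2 -> 5 -> 4 -> 2)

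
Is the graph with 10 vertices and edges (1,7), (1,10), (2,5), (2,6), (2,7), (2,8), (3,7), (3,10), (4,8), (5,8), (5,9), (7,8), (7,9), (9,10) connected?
Yes (BFS from 1 visits [1, 7, 10, 2, 3, 8, 9, 5, 6, 4] — all 10 vertices reached)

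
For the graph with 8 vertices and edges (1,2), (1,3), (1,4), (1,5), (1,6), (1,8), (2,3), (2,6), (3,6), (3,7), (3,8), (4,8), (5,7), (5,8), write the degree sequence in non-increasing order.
[6, 5, 4, 3, 3, 3, 2, 2] (degrees: deg(1)=6, deg(2)=3, deg(3)=5, deg(4)=2, deg(5)=3, deg(6)=3, deg(7)=2, deg(8)=4)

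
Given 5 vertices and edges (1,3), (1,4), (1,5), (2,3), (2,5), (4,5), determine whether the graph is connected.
Yes (BFS from 1 visits [1, 3, 4, 5, 2] — all 5 vertices reached)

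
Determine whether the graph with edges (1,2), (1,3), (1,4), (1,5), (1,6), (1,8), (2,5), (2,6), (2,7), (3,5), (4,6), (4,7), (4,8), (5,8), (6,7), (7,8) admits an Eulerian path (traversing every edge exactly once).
Yes — and in fact it has an Eulerian circuit (the graph is connected and all 8 vertices have even degree)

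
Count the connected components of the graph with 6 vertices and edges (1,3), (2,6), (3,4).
3 (components: {1, 3, 4}, {2, 6}, {5})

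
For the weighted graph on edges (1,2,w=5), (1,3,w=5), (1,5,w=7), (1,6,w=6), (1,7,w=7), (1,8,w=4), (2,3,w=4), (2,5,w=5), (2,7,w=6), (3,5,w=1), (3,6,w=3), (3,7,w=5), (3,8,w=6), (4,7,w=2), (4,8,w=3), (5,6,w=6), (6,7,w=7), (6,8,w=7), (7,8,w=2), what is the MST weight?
21 (MST edges: (1,2,w=5), (1,8,w=4), (2,3,w=4), (3,5,w=1), (3,6,w=3), (4,7,w=2), (7,8,w=2); sum of weights 5 + 4 + 4 + 1 + 3 + 2 + 2 = 21)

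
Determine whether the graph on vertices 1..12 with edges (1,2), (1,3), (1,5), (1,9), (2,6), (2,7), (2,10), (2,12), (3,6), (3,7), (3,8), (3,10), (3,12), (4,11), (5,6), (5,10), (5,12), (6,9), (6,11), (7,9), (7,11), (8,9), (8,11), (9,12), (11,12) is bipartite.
Yes. Partition: {1, 4, 6, 7, 8, 10, 12}, {2, 3, 5, 9, 11}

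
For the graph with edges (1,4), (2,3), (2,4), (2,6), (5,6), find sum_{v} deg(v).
10 (handshake: sum of degrees = 2|E| = 2 x 5 = 10)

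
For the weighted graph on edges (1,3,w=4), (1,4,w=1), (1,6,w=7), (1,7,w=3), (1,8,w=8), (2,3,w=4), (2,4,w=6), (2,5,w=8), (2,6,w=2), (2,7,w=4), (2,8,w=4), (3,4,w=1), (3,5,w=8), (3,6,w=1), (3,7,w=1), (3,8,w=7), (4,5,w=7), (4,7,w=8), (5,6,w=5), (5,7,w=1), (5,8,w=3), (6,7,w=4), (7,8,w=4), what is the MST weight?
10 (MST edges: (1,4,w=1), (2,6,w=2), (3,4,w=1), (3,6,w=1), (3,7,w=1), (5,7,w=1), (5,8,w=3); sum of weights 1 + 2 + 1 + 1 + 1 + 1 + 3 = 10)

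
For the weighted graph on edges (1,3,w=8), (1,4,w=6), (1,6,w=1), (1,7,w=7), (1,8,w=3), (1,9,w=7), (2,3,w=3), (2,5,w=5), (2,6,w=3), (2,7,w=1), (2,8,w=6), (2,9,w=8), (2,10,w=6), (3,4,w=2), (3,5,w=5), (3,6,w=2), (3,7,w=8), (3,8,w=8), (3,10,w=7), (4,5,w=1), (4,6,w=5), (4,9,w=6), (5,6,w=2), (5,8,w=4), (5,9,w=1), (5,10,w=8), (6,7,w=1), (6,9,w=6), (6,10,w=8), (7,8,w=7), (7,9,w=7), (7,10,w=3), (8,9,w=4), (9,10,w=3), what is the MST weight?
15 (MST edges: (1,6,w=1), (1,8,w=3), (2,7,w=1), (3,4,w=2), (3,6,w=2), (4,5,w=1), (5,9,w=1), (6,7,w=1), (7,10,w=3); sum of weights 1 + 3 + 1 + 2 + 2 + 1 + 1 + 1 + 3 = 15)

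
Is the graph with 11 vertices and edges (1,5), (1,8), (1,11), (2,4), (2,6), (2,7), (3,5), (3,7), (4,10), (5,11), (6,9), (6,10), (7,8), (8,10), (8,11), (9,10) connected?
Yes (BFS from 1 visits [1, 5, 8, 11, 3, 7, 10, 2, 4, 6, 9] — all 11 vertices reached)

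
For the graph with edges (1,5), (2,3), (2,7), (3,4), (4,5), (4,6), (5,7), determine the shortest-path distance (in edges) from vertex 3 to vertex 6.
2 (path: 3 -> 4 -> 6, 2 edges)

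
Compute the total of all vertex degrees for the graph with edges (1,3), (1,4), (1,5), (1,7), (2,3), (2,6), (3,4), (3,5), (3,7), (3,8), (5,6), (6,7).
24 (handshake: sum of degrees = 2|E| = 2 x 12 = 24)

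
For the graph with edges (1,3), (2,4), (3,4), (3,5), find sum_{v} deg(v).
8 (handshake: sum of degrees = 2|E| = 2 x 4 = 8)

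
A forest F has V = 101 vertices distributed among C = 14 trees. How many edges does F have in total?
87 (Each of the 14 component trees on V_i vertices has V_i - 1 edges; summing gives V - C = 101 - 14 = 87)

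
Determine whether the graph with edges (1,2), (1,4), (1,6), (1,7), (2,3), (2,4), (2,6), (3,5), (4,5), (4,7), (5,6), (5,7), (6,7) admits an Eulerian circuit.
Yes (the graph is connected and all 7 vertices have even degree)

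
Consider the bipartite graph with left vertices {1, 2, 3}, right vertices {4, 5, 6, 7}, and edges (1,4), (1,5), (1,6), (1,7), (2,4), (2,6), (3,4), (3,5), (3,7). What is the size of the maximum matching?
3 (matching: (1,7), (2,6), (3,5); upper bound min(|L|,|R|) = min(3,4) = 3)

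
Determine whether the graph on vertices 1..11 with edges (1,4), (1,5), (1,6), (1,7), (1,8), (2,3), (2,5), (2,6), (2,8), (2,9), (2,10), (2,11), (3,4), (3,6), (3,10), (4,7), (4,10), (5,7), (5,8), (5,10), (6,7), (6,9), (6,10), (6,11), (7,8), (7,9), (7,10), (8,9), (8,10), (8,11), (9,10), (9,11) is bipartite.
No (odd cycle of length 3: 6 -> 1 -> 7 -> 6)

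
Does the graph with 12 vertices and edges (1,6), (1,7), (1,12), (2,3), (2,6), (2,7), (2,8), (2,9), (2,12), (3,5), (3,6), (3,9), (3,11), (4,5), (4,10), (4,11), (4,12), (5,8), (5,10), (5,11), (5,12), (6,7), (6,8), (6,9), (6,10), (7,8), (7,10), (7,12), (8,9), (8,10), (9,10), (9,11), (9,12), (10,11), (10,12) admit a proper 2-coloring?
No (odd cycle of length 3: 7 -> 1 -> 6 -> 7)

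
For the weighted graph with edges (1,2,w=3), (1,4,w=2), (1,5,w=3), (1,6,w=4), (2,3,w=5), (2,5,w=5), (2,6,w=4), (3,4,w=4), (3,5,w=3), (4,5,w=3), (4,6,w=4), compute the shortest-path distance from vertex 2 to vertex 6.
4 (path: 2 -> 6; weights 4 = 4)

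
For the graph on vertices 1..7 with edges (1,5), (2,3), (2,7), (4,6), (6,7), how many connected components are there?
2 (components: {1, 5}, {2, 3, 4, 6, 7})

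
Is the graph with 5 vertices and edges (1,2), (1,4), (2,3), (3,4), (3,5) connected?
Yes (BFS from 1 visits [1, 2, 4, 3, 5] — all 5 vertices reached)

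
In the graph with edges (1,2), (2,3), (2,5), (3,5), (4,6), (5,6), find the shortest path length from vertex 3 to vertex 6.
2 (path: 3 -> 5 -> 6, 2 edges)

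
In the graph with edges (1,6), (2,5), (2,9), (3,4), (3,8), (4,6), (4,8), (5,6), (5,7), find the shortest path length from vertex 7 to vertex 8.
4 (path: 7 -> 5 -> 6 -> 4 -> 8, 4 edges)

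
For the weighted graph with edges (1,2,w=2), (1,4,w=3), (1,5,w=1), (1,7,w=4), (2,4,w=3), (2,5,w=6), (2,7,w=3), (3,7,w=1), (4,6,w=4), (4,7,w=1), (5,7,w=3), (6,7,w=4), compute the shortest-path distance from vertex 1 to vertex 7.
4 (path: 1 -> 7; weights 4 = 4)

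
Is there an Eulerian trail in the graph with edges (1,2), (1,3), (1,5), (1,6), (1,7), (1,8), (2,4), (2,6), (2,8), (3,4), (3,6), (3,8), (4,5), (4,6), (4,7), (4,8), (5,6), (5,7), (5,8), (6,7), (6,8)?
Yes (the graph is connected and exactly 2 vertices have odd degree: {5, 6}; any Eulerian path must start and end at those)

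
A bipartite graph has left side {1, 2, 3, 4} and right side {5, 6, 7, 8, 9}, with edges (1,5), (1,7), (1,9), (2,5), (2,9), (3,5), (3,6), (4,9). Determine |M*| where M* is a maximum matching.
4 (matching: (1,7), (2,5), (3,6), (4,9); upper bound min(|L|,|R|) = min(4,5) = 4)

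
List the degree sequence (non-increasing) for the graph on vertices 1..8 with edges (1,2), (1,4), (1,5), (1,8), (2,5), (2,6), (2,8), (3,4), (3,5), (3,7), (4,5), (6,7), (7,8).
[4, 4, 4, 3, 3, 3, 3, 2] (degrees: deg(1)=4, deg(2)=4, deg(3)=3, deg(4)=3, deg(5)=4, deg(6)=2, deg(7)=3, deg(8)=3)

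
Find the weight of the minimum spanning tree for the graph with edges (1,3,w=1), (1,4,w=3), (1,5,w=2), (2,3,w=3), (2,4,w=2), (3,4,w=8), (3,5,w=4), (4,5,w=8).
8 (MST edges: (1,3,w=1), (1,4,w=3), (1,5,w=2), (2,4,w=2); sum of weights 1 + 3 + 2 + 2 = 8)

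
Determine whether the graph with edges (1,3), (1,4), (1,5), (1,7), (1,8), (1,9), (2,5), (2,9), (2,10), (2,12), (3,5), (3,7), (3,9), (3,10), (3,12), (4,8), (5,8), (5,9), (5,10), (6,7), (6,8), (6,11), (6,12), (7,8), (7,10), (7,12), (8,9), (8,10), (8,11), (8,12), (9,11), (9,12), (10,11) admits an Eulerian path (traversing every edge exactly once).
Yes (the graph is connected and exactly 2 vertices have odd degree: {8, 9}; any Eulerian path must start and end at those)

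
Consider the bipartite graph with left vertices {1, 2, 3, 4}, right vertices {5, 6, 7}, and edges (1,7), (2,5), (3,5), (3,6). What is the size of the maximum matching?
3 (matching: (1,7), (2,5), (3,6); upper bound min(|L|,|R|) = min(4,3) = 3)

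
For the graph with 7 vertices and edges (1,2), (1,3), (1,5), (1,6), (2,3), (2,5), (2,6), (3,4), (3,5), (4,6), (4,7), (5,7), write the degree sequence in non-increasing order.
[4, 4, 4, 4, 3, 3, 2] (degrees: deg(1)=4, deg(2)=4, deg(3)=4, deg(4)=3, deg(5)=4, deg(6)=3, deg(7)=2)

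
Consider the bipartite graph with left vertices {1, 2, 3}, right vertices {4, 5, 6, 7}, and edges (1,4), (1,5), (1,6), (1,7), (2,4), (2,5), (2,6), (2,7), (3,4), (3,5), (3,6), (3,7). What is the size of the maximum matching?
3 (matching: (1,7), (2,6), (3,5); upper bound min(|L|,|R|) = min(3,4) = 3)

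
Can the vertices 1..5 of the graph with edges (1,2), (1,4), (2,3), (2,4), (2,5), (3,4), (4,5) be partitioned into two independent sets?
No (odd cycle of length 3: 2 -> 1 -> 4 -> 2)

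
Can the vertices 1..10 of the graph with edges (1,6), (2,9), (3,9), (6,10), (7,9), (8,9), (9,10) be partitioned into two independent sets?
Yes. Partition: {1, 2, 3, 4, 5, 7, 8, 10}, {6, 9}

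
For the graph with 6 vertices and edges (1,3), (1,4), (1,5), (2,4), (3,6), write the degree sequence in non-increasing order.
[3, 2, 2, 1, 1, 1] (degrees: deg(1)=3, deg(2)=1, deg(3)=2, deg(4)=2, deg(5)=1, deg(6)=1)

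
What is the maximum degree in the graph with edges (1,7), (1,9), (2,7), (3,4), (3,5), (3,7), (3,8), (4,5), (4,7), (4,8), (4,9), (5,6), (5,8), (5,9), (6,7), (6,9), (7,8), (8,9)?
6 (attained at vertex 7)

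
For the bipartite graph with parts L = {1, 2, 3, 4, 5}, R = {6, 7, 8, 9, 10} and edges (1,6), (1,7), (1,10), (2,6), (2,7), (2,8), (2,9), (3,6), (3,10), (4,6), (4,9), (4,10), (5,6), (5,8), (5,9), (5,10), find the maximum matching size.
5 (matching: (1,10), (2,7), (3,6), (4,9), (5,8); upper bound min(|L|,|R|) = min(5,5) = 5)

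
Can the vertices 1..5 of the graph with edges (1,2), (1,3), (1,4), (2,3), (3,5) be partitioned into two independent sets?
No (odd cycle of length 3: 2 -> 1 -> 3 -> 2)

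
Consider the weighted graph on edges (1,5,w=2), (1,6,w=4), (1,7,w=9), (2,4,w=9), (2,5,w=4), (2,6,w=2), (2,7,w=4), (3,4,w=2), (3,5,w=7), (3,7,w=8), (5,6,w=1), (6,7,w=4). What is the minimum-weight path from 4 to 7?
10 (path: 4 -> 3 -> 7; weights 2 + 8 = 10)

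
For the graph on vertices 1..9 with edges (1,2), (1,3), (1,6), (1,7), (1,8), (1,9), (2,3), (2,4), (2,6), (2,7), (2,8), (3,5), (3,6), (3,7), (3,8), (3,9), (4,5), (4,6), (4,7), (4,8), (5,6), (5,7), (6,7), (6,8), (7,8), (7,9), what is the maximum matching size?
4 (matching: (1,7), (2,6), (3,9), (4,8); upper bound floor(n/2) = floor(9/2) = 4)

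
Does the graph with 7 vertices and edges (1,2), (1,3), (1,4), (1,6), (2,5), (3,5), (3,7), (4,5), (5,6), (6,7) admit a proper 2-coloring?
Yes. Partition: {1, 5, 7}, {2, 3, 4, 6}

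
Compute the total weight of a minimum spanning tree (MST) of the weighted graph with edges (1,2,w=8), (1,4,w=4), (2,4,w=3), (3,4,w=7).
14 (MST edges: (1,4,w=4), (2,4,w=3), (3,4,w=7); sum of weights 4 + 3 + 7 = 14)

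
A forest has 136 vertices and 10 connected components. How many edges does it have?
126 (Each of the 10 component trees on V_i vertices has V_i - 1 edges; summing gives V - C = 136 - 10 = 126)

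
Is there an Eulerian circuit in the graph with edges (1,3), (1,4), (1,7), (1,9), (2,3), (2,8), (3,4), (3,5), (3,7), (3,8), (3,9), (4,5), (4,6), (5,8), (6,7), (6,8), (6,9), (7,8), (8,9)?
No (2 vertices have odd degree: {3, 5}; Eulerian circuit requires 0)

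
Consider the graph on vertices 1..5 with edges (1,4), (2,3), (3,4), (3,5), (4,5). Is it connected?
Yes (BFS from 1 visits [1, 4, 3, 5, 2] — all 5 vertices reached)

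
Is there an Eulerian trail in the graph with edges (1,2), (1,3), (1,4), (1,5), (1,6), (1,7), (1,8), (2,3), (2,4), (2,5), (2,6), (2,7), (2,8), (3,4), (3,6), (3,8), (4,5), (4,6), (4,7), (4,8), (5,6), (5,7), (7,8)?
No (8 vertices have odd degree: {1, 2, 3, 4, 5, 6, 7, 8}; Eulerian path requires 0 or 2)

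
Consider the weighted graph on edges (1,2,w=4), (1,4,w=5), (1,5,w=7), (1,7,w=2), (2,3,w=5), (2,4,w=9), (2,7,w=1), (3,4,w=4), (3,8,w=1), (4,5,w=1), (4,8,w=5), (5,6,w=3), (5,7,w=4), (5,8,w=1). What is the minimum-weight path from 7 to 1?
2 (path: 7 -> 1; weights 2 = 2)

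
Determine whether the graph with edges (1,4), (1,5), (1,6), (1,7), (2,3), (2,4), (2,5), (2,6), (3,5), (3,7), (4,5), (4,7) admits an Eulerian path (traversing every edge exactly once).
Yes (the graph is connected and exactly 2 vertices have odd degree: {3, 7}; any Eulerian path must start and end at those)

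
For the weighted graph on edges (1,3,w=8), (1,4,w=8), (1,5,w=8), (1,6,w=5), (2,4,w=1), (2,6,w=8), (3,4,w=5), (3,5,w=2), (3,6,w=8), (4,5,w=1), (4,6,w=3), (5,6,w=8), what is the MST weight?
12 (MST edges: (1,6,w=5), (2,4,w=1), (3,5,w=2), (4,5,w=1), (4,6,w=3); sum of weights 5 + 1 + 2 + 1 + 3 = 12)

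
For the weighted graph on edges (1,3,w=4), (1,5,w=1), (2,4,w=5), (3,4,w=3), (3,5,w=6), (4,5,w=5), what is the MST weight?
13 (MST edges: (1,3,w=4), (1,5,w=1), (2,4,w=5), (3,4,w=3); sum of weights 4 + 1 + 5 + 3 = 13)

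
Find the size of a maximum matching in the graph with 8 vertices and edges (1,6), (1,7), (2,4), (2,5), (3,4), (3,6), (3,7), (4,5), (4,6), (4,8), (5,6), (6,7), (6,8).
4 (matching: (1,7), (2,5), (3,4), (6,8); upper bound floor(n/2) = floor(8/2) = 4)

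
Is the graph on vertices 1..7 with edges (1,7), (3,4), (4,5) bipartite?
Yes. Partition: {1, 2, 3, 5, 6}, {4, 7}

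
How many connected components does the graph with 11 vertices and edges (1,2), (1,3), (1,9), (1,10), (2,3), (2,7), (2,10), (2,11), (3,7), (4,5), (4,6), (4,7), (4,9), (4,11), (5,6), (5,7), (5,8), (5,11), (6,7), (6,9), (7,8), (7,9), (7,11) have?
1 (components: {1, 2, 3, 4, 5, 6, 7, 8, 9, 10, 11})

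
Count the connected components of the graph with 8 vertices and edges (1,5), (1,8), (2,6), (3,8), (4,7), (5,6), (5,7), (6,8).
1 (components: {1, 2, 3, 4, 5, 6, 7, 8})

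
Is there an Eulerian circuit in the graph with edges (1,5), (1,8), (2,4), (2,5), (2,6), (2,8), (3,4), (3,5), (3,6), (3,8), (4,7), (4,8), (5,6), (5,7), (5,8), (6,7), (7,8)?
Yes (the graph is connected and all 8 vertices have even degree)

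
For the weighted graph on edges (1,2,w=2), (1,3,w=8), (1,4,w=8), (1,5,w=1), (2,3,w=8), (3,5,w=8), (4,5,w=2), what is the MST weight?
13 (MST edges: (1,2,w=2), (1,3,w=8), (1,5,w=1), (4,5,w=2); sum of weights 2 + 8 + 1 + 2 = 13)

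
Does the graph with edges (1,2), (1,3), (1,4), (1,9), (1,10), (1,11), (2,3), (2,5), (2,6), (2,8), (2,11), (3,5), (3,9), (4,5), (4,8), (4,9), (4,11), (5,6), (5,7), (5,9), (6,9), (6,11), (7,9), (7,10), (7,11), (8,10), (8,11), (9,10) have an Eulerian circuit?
No (2 vertices have odd degree: {4, 9}; Eulerian circuit requires 0)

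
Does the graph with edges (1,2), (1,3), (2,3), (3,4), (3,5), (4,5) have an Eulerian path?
Yes — and in fact it has an Eulerian circuit (the graph is connected and all 5 vertices have even degree)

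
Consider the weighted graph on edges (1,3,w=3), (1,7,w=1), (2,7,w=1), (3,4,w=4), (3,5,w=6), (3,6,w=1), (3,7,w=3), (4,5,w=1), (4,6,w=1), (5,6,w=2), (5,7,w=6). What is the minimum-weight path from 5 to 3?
3 (path: 5 -> 6 -> 3; weights 2 + 1 = 3)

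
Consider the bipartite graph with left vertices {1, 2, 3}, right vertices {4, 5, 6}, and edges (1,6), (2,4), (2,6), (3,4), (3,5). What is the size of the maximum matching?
3 (matching: (1,6), (2,4), (3,5); upper bound min(|L|,|R|) = min(3,3) = 3)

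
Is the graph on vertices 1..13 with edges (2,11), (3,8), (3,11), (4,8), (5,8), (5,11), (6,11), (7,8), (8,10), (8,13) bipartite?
Yes. Partition: {1, 2, 3, 4, 5, 6, 7, 9, 10, 12, 13}, {8, 11}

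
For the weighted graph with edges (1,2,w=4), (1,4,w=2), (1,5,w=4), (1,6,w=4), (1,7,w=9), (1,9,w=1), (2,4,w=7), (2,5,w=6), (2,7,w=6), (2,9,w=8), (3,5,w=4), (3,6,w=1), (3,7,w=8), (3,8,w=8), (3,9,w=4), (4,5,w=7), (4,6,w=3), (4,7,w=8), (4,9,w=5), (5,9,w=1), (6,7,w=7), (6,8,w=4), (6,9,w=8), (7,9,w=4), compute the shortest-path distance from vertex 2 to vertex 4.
6 (path: 2 -> 1 -> 4; weights 4 + 2 = 6)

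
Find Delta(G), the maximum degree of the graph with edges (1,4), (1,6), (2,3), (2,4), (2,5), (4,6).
3 (attained at vertices 2, 4)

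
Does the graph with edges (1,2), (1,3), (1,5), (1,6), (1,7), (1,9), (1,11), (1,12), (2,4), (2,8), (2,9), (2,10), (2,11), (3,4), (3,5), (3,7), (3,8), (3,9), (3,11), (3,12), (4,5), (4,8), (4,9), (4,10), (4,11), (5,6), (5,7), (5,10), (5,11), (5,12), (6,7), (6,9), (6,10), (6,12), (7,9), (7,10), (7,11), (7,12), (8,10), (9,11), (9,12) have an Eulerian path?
Yes (the graph is connected and exactly 2 vertices have odd degree: {4, 11}; any Eulerian path must start and end at those)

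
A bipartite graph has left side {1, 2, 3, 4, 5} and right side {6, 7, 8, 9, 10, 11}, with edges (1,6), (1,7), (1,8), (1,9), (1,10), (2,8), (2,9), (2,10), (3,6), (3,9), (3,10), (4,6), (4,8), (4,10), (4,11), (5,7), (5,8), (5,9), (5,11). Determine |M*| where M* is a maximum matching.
5 (matching: (1,10), (2,8), (3,9), (4,11), (5,7); upper bound min(|L|,|R|) = min(5,6) = 5)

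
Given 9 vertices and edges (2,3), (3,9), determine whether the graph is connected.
No, it has 7 components: {1}, {2, 3, 9}, {4}, {5}, {6}, {7}, {8}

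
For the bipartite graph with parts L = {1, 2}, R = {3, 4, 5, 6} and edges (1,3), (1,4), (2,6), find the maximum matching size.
2 (matching: (1,4), (2,6); upper bound min(|L|,|R|) = min(2,4) = 2)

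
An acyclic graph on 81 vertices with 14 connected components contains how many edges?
67 (Each of the 14 component trees on V_i vertices has V_i - 1 edges; summing gives V - C = 81 - 14 = 67)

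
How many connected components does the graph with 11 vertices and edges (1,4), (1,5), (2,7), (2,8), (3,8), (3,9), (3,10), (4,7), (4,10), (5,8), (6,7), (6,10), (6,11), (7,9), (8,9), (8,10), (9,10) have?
1 (components: {1, 2, 3, 4, 5, 6, 7, 8, 9, 10, 11})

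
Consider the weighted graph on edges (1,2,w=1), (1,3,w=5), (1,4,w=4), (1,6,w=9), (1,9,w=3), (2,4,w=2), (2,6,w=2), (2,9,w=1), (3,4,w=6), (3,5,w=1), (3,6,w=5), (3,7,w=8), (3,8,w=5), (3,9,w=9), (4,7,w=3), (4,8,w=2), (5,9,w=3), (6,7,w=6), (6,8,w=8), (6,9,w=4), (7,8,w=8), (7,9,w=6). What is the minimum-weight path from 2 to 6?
2 (path: 2 -> 6; weights 2 = 2)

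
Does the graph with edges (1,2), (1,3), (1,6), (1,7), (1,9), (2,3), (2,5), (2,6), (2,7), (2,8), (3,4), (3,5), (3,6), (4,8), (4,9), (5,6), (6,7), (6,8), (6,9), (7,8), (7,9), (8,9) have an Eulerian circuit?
No (8 vertices have odd degree: {1, 3, 4, 5, 6, 7, 8, 9}; Eulerian circuit requires 0)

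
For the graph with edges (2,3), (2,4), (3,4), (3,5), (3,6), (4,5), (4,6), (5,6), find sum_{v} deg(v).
16 (handshake: sum of degrees = 2|E| = 2 x 8 = 16)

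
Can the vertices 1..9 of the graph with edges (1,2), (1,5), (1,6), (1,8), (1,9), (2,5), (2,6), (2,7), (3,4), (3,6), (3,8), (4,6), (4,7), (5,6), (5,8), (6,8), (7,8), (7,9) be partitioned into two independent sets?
No (odd cycle of length 3: 6 -> 1 -> 5 -> 6)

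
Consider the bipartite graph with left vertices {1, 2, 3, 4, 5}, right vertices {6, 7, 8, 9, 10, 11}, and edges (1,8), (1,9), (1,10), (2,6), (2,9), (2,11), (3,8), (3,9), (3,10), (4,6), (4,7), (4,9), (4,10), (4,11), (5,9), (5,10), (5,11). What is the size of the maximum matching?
5 (matching: (1,10), (2,11), (3,8), (4,7), (5,9); upper bound min(|L|,|R|) = min(5,6) = 5)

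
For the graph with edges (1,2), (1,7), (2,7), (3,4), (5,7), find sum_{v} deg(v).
10 (handshake: sum of degrees = 2|E| = 2 x 5 = 10)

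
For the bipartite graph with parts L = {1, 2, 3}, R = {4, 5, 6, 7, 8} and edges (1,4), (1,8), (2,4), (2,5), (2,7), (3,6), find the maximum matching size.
3 (matching: (1,8), (2,7), (3,6); upper bound min(|L|,|R|) = min(3,5) = 3)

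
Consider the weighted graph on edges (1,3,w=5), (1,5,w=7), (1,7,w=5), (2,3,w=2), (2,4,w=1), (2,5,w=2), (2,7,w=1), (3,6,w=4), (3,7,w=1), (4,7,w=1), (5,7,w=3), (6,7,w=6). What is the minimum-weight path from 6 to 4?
6 (path: 6 -> 3 -> 7 -> 4; weights 4 + 1 + 1 = 6)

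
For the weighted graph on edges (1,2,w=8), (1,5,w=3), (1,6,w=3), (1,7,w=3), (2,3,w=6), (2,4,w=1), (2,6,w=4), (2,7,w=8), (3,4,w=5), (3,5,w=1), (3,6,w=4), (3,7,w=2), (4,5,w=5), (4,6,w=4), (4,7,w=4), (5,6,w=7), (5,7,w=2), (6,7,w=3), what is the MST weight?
14 (MST edges: (1,5,w=3), (1,6,w=3), (2,4,w=1), (2,6,w=4), (3,5,w=1), (3,7,w=2); sum of weights 3 + 3 + 1 + 4 + 1 + 2 = 14)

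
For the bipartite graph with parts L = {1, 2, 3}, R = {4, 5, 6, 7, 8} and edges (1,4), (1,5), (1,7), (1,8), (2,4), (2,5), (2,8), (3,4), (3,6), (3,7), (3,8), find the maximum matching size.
3 (matching: (1,7), (2,8), (3,6); upper bound min(|L|,|R|) = min(3,5) = 3)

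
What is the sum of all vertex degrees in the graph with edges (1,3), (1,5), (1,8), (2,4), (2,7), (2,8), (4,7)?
14 (handshake: sum of degrees = 2|E| = 2 x 7 = 14)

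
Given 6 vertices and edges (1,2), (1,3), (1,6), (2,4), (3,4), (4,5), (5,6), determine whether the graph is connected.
Yes (BFS from 1 visits [1, 2, 3, 6, 4, 5] — all 6 vertices reached)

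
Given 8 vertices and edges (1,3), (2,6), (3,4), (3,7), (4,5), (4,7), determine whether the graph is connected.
No, it has 3 components: {1, 3, 4, 5, 7}, {2, 6}, {8}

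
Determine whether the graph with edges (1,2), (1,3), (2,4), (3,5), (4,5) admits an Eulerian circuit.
Yes (the graph is connected and all 5 vertices have even degree)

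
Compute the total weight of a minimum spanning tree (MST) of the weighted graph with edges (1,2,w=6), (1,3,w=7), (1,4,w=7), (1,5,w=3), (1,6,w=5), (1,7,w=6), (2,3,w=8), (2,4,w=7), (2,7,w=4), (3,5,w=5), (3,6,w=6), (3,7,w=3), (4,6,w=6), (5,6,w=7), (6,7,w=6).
26 (MST edges: (1,5,w=3), (1,6,w=5), (2,7,w=4), (3,5,w=5), (3,7,w=3), (4,6,w=6); sum of weights 3 + 5 + 4 + 5 + 3 + 6 = 26)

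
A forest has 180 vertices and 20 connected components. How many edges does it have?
160 (Each of the 20 component trees on V_i vertices has V_i - 1 edges; summing gives V - C = 180 - 20 = 160)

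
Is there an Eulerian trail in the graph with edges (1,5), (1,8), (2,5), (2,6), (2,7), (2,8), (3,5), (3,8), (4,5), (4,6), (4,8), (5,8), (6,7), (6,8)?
Yes (the graph is connected and exactly 2 vertices have odd degree: {4, 5}; any Eulerian path must start and end at those)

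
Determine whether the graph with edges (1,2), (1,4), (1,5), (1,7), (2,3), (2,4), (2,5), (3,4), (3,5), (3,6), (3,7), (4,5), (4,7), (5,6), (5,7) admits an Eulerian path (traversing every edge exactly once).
Yes (the graph is connected and exactly 2 vertices have odd degree: {3, 4}; any Eulerian path must start and end at those)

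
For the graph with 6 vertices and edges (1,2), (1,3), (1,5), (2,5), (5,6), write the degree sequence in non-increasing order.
[3, 3, 2, 1, 1, 0] (degrees: deg(1)=3, deg(2)=2, deg(3)=1, deg(4)=0, deg(5)=3, deg(6)=1)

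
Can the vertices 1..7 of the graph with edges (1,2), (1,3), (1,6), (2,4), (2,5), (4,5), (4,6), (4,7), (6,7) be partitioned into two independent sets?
No (odd cycle of length 5: 4 -> 6 -> 1 -> 2 -> 5 -> 4)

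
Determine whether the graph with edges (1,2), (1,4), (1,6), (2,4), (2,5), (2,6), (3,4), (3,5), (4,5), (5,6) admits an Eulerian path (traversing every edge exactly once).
Yes (the graph is connected and exactly 2 vertices have odd degree: {1, 6}; any Eulerian path must start and end at those)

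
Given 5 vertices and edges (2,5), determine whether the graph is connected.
No, it has 4 components: {1}, {2, 5}, {3}, {4}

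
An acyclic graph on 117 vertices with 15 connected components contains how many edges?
102 (Each of the 15 component trees on V_i vertices has V_i - 1 edges; summing gives V - C = 117 - 15 = 102)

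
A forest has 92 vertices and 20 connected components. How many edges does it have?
72 (Each of the 20 component trees on V_i vertices has V_i - 1 edges; summing gives V - C = 92 - 20 = 72)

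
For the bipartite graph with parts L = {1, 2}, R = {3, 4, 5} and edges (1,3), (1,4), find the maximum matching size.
1 (matching: (1,4); upper bound min(|L|,|R|) = min(2,3) = 2)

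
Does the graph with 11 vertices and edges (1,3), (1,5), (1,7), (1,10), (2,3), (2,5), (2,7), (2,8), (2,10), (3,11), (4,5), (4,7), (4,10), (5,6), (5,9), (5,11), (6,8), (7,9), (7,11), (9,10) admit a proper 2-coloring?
Yes. Partition: {1, 2, 4, 6, 9, 11}, {3, 5, 7, 8, 10}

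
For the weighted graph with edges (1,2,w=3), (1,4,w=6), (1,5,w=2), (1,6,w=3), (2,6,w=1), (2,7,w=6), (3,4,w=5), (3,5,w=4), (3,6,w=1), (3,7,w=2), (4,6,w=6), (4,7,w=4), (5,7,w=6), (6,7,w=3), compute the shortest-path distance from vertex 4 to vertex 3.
5 (path: 4 -> 3; weights 5 = 5)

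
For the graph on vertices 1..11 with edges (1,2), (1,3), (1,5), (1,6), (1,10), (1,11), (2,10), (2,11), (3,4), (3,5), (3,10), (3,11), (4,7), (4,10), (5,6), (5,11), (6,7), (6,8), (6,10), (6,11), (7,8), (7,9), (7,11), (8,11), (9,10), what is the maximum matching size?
5 (matching: (1,11), (3,5), (4,7), (6,8), (9,10); upper bound floor(n/2) = floor(11/2) = 5)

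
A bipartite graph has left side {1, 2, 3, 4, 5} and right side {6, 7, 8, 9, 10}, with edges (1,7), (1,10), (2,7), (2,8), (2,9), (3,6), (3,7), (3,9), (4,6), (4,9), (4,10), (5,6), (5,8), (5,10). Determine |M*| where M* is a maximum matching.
5 (matching: (1,10), (2,9), (3,7), (4,6), (5,8); upper bound min(|L|,|R|) = min(5,5) = 5)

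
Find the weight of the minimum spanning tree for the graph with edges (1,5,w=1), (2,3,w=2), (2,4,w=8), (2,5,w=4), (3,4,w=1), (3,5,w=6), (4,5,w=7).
8 (MST edges: (1,5,w=1), (2,3,w=2), (2,5,w=4), (3,4,w=1); sum of weights 1 + 2 + 4 + 1 = 8)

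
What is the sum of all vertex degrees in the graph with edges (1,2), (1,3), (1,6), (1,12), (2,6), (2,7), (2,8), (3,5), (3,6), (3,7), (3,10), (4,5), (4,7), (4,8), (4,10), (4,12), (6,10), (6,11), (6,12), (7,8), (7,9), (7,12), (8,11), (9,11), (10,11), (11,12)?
52 (handshake: sum of degrees = 2|E| = 2 x 26 = 52)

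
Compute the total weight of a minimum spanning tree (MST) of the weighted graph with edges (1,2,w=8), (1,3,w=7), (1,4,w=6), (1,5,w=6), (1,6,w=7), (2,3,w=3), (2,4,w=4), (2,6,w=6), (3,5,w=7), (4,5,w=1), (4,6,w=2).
16 (MST edges: (1,4,w=6), (2,3,w=3), (2,4,w=4), (4,5,w=1), (4,6,w=2); sum of weights 6 + 3 + 4 + 1 + 2 = 16)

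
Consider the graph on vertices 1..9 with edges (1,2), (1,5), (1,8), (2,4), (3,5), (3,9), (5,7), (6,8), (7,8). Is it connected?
Yes (BFS from 1 visits [1, 2, 5, 8, 4, 3, 7, 6, 9] — all 9 vertices reached)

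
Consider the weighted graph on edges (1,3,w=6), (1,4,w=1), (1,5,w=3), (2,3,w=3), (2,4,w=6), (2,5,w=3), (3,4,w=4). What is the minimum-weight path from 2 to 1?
6 (path: 2 -> 5 -> 1; weights 3 + 3 = 6)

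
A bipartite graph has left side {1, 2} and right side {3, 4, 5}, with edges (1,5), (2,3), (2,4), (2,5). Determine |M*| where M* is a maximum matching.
2 (matching: (1,5), (2,4); upper bound min(|L|,|R|) = min(2,3) = 2)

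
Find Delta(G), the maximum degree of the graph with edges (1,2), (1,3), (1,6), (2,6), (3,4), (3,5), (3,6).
4 (attained at vertex 3)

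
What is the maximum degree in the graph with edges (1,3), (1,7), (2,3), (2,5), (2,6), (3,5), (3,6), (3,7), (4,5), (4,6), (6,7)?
5 (attained at vertex 3)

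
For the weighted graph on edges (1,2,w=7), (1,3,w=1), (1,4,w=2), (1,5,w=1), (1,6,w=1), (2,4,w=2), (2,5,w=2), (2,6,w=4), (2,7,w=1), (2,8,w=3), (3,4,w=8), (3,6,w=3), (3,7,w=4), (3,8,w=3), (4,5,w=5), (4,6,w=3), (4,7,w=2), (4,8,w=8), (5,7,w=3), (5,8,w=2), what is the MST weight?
10 (MST edges: (1,3,w=1), (1,4,w=2), (1,5,w=1), (1,6,w=1), (2,5,w=2), (2,7,w=1), (5,8,w=2); sum of weights 1 + 2 + 1 + 1 + 2 + 1 + 2 = 10)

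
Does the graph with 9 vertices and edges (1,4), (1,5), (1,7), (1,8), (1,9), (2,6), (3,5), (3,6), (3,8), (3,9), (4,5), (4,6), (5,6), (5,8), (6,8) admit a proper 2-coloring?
No (odd cycle of length 3: 5 -> 1 -> 4 -> 5)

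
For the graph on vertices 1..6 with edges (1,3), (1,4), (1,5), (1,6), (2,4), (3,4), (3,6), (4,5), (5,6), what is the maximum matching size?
3 (matching: (1,5), (2,4), (3,6); upper bound floor(n/2) = floor(6/2) = 3)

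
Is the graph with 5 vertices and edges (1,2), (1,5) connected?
No, it has 3 components: {1, 2, 5}, {3}, {4}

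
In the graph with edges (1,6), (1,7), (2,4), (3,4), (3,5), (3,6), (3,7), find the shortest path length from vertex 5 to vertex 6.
2 (path: 5 -> 3 -> 6, 2 edges)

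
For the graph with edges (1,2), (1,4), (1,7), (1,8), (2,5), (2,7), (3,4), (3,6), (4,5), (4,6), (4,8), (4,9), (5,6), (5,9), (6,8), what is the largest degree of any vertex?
6 (attained at vertex 4)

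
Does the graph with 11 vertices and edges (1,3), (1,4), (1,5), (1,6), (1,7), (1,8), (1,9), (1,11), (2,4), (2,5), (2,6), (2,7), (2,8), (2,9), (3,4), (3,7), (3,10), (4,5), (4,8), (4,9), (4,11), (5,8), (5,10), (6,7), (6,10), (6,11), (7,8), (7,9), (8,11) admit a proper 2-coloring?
No (odd cycle of length 3: 11 -> 1 -> 4 -> 11)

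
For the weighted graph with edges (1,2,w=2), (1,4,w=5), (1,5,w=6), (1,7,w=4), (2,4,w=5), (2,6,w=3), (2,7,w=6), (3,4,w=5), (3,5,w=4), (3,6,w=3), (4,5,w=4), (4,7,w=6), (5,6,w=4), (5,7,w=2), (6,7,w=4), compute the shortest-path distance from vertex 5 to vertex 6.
4 (path: 5 -> 6; weights 4 = 4)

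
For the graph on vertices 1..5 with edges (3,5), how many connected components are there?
4 (components: {1}, {2}, {3, 5}, {4})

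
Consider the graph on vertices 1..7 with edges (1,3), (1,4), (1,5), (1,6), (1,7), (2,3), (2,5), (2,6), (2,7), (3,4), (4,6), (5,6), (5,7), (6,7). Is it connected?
Yes (BFS from 1 visits [1, 3, 4, 5, 6, 7, 2] — all 7 vertices reached)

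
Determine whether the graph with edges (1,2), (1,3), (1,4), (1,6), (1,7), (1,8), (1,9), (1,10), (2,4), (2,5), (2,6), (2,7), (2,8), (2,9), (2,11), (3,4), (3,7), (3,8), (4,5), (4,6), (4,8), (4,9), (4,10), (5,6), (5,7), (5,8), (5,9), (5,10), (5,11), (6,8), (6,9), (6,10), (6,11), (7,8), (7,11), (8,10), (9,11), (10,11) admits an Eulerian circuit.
Yes (the graph is connected and all 11 vertices have even degree)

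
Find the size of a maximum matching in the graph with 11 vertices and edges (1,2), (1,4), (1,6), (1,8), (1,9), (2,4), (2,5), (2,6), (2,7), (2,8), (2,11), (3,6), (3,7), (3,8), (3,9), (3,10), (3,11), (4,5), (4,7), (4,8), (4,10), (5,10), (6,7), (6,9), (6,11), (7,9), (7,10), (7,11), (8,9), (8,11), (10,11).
5 (matching: (1,6), (2,5), (3,7), (8,9), (10,11); upper bound floor(n/2) = floor(11/2) = 5)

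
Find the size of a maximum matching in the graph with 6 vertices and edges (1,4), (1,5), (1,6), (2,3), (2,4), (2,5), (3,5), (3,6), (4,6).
3 (matching: (1,5), (2,3), (4,6); upper bound floor(n/2) = floor(6/2) = 3)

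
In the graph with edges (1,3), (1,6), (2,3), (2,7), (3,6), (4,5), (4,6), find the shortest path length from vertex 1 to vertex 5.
3 (path: 1 -> 6 -> 4 -> 5, 3 edges)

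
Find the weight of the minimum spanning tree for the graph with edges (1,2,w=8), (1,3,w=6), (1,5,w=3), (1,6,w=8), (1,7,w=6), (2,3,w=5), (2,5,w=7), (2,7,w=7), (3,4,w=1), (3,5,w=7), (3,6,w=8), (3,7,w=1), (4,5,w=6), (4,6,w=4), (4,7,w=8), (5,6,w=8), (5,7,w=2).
16 (MST edges: (1,5,w=3), (2,3,w=5), (3,4,w=1), (3,7,w=1), (4,6,w=4), (5,7,w=2); sum of weights 3 + 5 + 1 + 1 + 4 + 2 = 16)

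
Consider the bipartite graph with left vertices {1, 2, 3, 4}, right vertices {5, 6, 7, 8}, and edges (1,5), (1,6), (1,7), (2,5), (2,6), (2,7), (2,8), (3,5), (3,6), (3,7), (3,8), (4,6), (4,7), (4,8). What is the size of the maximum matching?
4 (matching: (1,7), (2,8), (3,5), (4,6); upper bound min(|L|,|R|) = min(4,4) = 4)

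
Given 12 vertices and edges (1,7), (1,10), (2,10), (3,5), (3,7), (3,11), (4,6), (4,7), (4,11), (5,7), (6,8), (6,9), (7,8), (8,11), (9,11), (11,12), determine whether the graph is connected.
Yes (BFS from 1 visits [1, 7, 10, 3, 4, 5, 8, 2, 11, 6, 9, 12] — all 12 vertices reached)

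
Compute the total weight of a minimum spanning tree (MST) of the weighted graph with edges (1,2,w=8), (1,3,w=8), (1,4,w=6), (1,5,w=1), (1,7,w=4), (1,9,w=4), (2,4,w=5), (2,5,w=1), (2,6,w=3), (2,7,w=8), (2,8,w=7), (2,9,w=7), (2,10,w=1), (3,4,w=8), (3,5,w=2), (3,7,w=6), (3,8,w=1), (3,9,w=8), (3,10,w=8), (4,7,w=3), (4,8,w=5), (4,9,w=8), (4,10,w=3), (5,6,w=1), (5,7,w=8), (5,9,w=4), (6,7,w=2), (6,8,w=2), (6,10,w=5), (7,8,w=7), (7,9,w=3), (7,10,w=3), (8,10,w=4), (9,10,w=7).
15 (MST edges: (1,5,w=1), (2,5,w=1), (2,10,w=1), (3,5,w=2), (3,8,w=1), (4,7,w=3), (5,6,w=1), (6,7,w=2), (7,9,w=3); sum of weights 1 + 1 + 1 + 2 + 1 + 3 + 1 + 2 + 3 = 15)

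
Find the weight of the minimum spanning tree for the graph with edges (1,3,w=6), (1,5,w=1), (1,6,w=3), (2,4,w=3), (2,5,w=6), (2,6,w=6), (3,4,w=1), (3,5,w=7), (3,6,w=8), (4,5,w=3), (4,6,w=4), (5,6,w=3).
11 (MST edges: (1,5,w=1), (1,6,w=3), (2,4,w=3), (3,4,w=1), (4,5,w=3); sum of weights 1 + 3 + 3 + 1 + 3 = 11)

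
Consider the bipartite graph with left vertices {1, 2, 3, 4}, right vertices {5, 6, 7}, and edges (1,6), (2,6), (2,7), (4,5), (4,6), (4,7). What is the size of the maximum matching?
3 (matching: (1,6), (2,7), (4,5); upper bound min(|L|,|R|) = min(4,3) = 3)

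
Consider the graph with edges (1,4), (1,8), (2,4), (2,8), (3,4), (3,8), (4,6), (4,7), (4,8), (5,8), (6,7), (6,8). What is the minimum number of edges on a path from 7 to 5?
3 (path: 7 -> 4 -> 8 -> 5, 3 edges)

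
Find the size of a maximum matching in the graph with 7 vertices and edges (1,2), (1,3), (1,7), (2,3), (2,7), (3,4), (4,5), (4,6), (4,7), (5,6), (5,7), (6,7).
3 (matching: (2,7), (3,4), (5,6); upper bound floor(n/2) = floor(7/2) = 3)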